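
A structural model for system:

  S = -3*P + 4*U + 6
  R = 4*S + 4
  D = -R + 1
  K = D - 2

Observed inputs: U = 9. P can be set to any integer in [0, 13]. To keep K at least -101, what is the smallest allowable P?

P = 6

Substituting into the S equation gives S = -3*P + 42.
Substituting into the R equation gives R = -12*P + 172.
This gives D = 12*P - 171.
Substituting into the K equation gives K = 12*P - 173.
Require 12*P - 173 ≥ -101, so P ≥ 6.
The smallest integer in [0, 13] satisfying this is 6.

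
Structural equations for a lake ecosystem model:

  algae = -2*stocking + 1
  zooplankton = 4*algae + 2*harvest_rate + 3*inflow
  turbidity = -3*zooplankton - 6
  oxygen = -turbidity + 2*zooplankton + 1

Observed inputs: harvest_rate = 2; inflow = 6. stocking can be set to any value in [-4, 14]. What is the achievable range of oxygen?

Substituting into the zooplankton equation gives zooplankton = -8*stocking + 26.
Substituting into the turbidity equation gives turbidity = 24*stocking - 84.
Substituting into the oxygen equation gives oxygen = -40*stocking + 137.
Linear in stocking, so extremes are at the endpoints: stocking = -4 gives oxygen = 297; stocking = 14 gives oxygen = -423.

-423 to 297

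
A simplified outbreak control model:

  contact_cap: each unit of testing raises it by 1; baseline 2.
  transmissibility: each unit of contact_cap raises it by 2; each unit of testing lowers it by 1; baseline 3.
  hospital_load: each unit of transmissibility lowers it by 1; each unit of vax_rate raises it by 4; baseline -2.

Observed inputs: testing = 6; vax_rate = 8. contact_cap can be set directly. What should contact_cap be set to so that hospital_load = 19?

contact_cap = 7

Intervening on contact_cap fixes its value directly, overriding its dependence on testing.
Substituting into the transmissibility equation gives transmissibility = 2*contact_cap - 3.
This gives hospital_load = -2*contact_cap + 33.
Solve -2*contact_cap + 33 = 19: contact_cap = (19 - 33) / -2 = 7.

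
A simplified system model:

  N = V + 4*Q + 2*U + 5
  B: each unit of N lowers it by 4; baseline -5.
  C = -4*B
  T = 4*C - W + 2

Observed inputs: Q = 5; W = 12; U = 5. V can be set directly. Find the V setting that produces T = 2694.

V = 6

Substituting into the N equation gives N = V + 35.
Substituting into the B equation gives B = -4*V - 145.
C becomes 16*V + 580.
T becomes 64*V + 2310.
Solve 64*V + 2310 = 2694: V = (2694 - 2310) / 64 = 6.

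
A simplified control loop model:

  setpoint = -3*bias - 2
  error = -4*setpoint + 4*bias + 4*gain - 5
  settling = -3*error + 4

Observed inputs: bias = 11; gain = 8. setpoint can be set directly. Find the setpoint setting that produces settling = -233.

setpoint = -2

Intervening on setpoint fixes its value directly, overriding its dependence on bias.
Substituting into the error equation gives error = -4*setpoint + 71.
Substituting into the settling equation gives settling = 12*setpoint - 209.
Solve 12*setpoint - 209 = -233: setpoint = (-233 + 209) / 12 = -2.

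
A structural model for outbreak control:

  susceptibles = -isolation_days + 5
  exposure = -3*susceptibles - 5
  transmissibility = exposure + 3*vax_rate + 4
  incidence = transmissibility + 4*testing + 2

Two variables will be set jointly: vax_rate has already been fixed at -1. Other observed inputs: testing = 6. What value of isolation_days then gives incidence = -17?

isolation_days = -8

With vax_rate held at -1:
Substituting into the exposure equation gives exposure = 3*isolation_days - 20.
Substituting into the transmissibility equation gives transmissibility = 3*isolation_days - 19.
So incidence = 3*isolation_days + 7.
Solve 3*isolation_days + 7 = -17: isolation_days = (-17 - 7) / 3 = -8.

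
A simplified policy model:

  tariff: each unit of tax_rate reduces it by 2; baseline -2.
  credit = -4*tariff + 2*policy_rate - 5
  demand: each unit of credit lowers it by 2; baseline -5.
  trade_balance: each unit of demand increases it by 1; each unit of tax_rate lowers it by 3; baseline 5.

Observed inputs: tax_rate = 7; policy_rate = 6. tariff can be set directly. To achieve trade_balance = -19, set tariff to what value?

tariff = 2

Intervening on tariff fixes its value directly, overriding its dependence on tax_rate.
Substituting into the credit equation gives credit = -4*tariff + 7.
Substituting into the demand equation gives demand = 8*tariff - 19.
Substituting into the trade_balance equation gives trade_balance = 8*tariff - 35.
Solve 8*tariff - 35 = -19: tariff = (-19 + 35) / 8 = 2.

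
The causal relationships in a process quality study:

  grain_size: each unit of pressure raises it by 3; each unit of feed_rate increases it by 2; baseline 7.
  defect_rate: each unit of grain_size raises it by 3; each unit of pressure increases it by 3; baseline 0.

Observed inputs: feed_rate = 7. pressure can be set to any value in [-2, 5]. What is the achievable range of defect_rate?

Substituting into the grain_size equation gives grain_size = 3*pressure + 21.
Substituting into the defect_rate equation gives defect_rate = 12*pressure + 63.
Linear in pressure, so extremes are at the endpoints: pressure = -2 gives defect_rate = 39; pressure = 5 gives defect_rate = 123.

39 to 123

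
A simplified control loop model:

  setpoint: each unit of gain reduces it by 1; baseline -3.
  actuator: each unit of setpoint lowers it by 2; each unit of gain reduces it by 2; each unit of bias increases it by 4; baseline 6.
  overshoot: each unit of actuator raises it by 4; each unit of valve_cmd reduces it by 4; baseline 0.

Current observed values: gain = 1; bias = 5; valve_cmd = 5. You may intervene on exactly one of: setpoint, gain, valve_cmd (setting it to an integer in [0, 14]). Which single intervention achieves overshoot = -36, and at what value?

Intervening on setpoint: with other inputs at their observed values, overshoot = -8*setpoint + 76. Solving for -36 gives setpoint = 14, within [0, 14].
Intervening on gain: the paths from gain to overshoot cancel (net effect zero), leaving overshoot = 108; -36 is unreachable this way.
Intervening on valve_cmd: overshoot = -4*valve_cmd + 128. Reaching -36 requires valve_cmd = 41, outside [0, 14].

set setpoint = 14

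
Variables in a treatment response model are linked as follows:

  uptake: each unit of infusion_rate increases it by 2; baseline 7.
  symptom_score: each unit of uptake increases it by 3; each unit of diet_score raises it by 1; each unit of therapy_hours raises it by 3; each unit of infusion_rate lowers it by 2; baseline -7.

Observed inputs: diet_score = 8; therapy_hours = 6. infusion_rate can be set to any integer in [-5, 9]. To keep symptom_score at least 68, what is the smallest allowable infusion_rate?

infusion_rate = 7

Substituting into the symptom_score equation gives symptom_score = 4*infusion_rate + 40.
Require 4*infusion_rate + 40 ≥ 68, so infusion_rate ≥ 7.
The smallest integer in [-5, 9] satisfying this is 7.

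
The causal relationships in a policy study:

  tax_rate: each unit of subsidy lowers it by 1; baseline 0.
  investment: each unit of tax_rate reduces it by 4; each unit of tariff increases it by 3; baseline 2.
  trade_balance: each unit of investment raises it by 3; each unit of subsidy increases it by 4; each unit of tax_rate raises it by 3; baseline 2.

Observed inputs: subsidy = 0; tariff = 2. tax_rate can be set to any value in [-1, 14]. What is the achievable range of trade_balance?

-100 to 35

Intervening on tax_rate fixes its value directly, overriding its dependence on subsidy.
Substituting into the investment equation gives investment = -4*tax_rate + 8.
Substituting into the trade_balance equation gives trade_balance = -9*tax_rate + 26.
Linear in tax_rate, so extremes are at the endpoints: tax_rate = -1 gives trade_balance = 35; tax_rate = 14 gives trade_balance = -100.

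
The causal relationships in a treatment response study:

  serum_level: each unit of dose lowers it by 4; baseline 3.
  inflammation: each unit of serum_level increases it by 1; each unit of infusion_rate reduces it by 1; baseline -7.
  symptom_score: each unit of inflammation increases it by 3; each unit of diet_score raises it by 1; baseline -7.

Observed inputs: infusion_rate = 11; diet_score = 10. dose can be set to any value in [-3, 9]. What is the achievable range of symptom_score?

Substituting into the inflammation equation gives inflammation = -4*dose - 15.
This gives symptom_score = -12*dose - 42.
Linear in dose, so extremes are at the endpoints: dose = -3 gives symptom_score = -6; dose = 9 gives symptom_score = -150.

-150 to -6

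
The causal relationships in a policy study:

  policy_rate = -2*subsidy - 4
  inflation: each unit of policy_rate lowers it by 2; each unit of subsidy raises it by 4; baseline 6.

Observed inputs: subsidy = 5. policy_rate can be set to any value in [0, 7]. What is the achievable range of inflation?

Intervening on policy_rate fixes its value directly, overriding its dependence on subsidy.
Substituting into the inflation equation gives inflation = -2*policy_rate + 26.
Linear in policy_rate, so extremes are at the endpoints: policy_rate = 0 gives inflation = 26; policy_rate = 7 gives inflation = 12.

12 to 26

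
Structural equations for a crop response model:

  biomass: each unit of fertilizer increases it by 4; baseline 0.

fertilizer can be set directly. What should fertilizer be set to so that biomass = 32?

Solve 4*fertilizer = 32: fertilizer = 32 / 4 = 8.

fertilizer = 8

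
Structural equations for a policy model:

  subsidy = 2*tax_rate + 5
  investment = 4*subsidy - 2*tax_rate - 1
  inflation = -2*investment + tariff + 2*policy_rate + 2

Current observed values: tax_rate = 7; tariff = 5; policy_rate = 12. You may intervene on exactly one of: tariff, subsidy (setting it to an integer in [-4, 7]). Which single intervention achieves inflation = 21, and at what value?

set subsidy = 5

Intervening on tariff: inflation = tariff - 96. Reaching 21 requires tariff = 117, outside [-4, 7].
Intervening on subsidy: with other inputs at their observed values, inflation = -8*subsidy + 61. Solving for 21 gives subsidy = 5, within [-4, 7].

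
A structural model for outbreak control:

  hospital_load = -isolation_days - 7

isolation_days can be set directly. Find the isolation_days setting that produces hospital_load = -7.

isolation_days = 0

Solve -isolation_days - 7 = -7: isolation_days = (-7 + 7) / -1 = 0.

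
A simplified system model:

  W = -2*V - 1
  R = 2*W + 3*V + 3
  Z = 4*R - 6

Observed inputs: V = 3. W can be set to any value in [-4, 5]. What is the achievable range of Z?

Intervening on W fixes its value directly, overriding its dependence on V.
Substituting into the R equation gives R = 2*W + 12.
Z becomes 8*W + 42.
Linear in W, so extremes are at the endpoints: W = -4 gives Z = 10; W = 5 gives Z = 82.

10 to 82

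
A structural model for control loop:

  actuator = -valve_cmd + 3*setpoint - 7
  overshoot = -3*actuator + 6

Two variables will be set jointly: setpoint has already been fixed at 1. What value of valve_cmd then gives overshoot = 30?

With setpoint held at 1:
Substituting into the actuator equation gives actuator = -valve_cmd - 4.
So overshoot = 3*valve_cmd + 18.
Solve 3*valve_cmd + 18 = 30: valve_cmd = (30 - 18) / 3 = 4.

valve_cmd = 4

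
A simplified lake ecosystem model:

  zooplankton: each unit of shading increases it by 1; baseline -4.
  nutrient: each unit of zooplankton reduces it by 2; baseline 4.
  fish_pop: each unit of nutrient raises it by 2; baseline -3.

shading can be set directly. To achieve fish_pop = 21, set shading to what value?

shading = 0

Substituting into the nutrient equation gives nutrient = -2*shading + 12.
So fish_pop = -4*shading + 21.
Solve -4*shading + 21 = 21: shading = (21 - 21) / -4 = 0.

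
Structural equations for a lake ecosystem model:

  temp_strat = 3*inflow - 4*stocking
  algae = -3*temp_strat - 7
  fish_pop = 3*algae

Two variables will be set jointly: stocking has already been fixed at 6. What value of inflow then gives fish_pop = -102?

With stocking held at 6:
Substituting into the temp_strat equation gives temp_strat = 3*inflow - 24.
This gives algae = -9*inflow + 65.
Substituting into the fish_pop equation gives fish_pop = -27*inflow + 195.
Solve -27*inflow + 195 = -102: inflow = (-102 - 195) / -27 = 11.

inflow = 11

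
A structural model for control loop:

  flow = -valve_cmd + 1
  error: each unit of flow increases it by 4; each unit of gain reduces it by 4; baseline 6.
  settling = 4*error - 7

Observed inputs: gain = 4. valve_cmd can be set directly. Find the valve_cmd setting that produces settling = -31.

valve_cmd = 0

Substituting into the error equation gives error = -4*valve_cmd - 6.
settling becomes -16*valve_cmd - 31.
Solve -16*valve_cmd - 31 = -31: valve_cmd = (-31 + 31) / -16 = 0.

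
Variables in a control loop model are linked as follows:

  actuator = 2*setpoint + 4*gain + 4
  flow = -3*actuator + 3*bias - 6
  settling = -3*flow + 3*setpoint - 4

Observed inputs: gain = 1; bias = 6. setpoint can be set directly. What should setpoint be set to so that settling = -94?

Substituting into the actuator equation gives actuator = 2*setpoint + 8.
Substituting into the flow equation gives flow = -6*setpoint - 12.
Substituting into the settling equation gives settling = 21*setpoint + 32.
Solve 21*setpoint + 32 = -94: setpoint = (-94 - 32) / 21 = -6.

setpoint = -6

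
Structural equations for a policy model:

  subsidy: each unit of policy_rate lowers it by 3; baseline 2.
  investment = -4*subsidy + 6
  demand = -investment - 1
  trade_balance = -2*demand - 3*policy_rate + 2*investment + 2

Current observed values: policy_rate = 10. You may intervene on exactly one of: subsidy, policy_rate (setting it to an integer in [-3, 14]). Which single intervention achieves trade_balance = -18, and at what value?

set subsidy = 1

Intervening on subsidy: with other inputs at their observed values, trade_balance = -16*subsidy - 2. Solving for -18 gives subsidy = 1, within [-3, 14].
Intervening on policy_rate: trade_balance = 45*policy_rate - 4. Reaching -18 requires policy_rate = -14/45, not an integer.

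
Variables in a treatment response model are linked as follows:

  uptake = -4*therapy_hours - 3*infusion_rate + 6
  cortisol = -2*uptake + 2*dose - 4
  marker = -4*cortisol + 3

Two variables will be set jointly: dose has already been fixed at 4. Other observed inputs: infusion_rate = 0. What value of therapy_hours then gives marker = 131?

With dose held at 4:
Substituting into the uptake equation gives uptake = -4*therapy_hours + 6.
Substituting into the cortisol equation gives cortisol = 8*therapy_hours - 8.
This gives marker = -32*therapy_hours + 35.
Solve -32*therapy_hours + 35 = 131: therapy_hours = (131 - 35) / -32 = -3.

therapy_hours = -3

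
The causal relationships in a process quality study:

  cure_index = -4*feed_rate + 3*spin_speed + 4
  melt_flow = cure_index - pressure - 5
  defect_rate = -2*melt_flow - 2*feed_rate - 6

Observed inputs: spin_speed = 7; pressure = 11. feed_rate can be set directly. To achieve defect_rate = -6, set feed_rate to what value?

Substituting into the cure_index equation gives cure_index = -4*feed_rate + 25.
melt_flow becomes -4*feed_rate + 9.
This gives defect_rate = 6*feed_rate - 24.
Solve 6*feed_rate - 24 = -6: feed_rate = (-6 + 24) / 6 = 3.

feed_rate = 3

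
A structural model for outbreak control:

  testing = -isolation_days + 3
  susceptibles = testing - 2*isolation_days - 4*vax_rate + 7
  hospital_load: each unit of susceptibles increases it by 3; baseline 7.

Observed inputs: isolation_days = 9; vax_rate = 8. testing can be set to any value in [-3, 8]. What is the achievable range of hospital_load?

-131 to -98

Intervening on testing fixes its value directly, overriding its dependence on isolation_days.
Substituting into the susceptibles equation gives susceptibles = testing - 43.
Substituting into the hospital_load equation gives hospital_load = 3*testing - 122.
Linear in testing, so extremes are at the endpoints: testing = -3 gives hospital_load = -131; testing = 8 gives hospital_load = -98.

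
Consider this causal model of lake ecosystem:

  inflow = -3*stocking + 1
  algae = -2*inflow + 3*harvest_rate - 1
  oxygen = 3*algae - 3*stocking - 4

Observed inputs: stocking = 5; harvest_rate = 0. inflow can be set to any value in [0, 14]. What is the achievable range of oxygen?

Intervening on inflow fixes its value directly, overriding its dependence on stocking.
Substituting into the algae equation gives algae = -2*inflow - 1.
Substituting into the oxygen equation gives oxygen = -6*inflow - 22.
Linear in inflow, so extremes are at the endpoints: inflow = 0 gives oxygen = -22; inflow = 14 gives oxygen = -106.

-106 to -22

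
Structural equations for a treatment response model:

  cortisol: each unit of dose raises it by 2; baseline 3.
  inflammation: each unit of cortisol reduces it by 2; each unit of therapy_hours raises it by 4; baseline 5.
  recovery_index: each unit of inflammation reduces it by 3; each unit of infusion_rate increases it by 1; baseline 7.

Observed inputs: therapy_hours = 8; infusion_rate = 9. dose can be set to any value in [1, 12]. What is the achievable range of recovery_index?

-65 to 67

Substituting into the inflammation equation gives inflammation = -4*dose + 31.
Substituting into the recovery_index equation gives recovery_index = 12*dose - 77.
Linear in dose, so extremes are at the endpoints: dose = 1 gives recovery_index = -65; dose = 12 gives recovery_index = 67.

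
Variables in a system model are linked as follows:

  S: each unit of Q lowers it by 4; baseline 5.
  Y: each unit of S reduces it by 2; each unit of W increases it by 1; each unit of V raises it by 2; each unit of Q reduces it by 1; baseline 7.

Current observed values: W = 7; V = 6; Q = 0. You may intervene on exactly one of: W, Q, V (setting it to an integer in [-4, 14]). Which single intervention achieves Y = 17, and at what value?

Intervening on W: with other inputs at their observed values, Y = W + 9. Solving for 17 gives W = 8, within [-4, 14].
Intervening on Q: Y = 7*Q + 16. Reaching 17 requires Q = 1/7, not an integer.
Intervening on V: Y = 2*V + 4. Reaching 17 requires V = 13/2, not an integer.

set W = 8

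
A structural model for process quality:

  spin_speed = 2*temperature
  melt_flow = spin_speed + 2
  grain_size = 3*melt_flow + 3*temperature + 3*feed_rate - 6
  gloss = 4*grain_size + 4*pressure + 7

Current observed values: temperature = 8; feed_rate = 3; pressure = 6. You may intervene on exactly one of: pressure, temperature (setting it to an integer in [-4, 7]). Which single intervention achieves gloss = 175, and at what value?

set temperature = 3

Intervening on pressure: gloss = 4*pressure + 331. Reaching 175 requires pressure = -39, outside [-4, 7].
Intervening on temperature: with other inputs at their observed values, gloss = 36*temperature + 67. Solving for 175 gives temperature = 3, within [-4, 7].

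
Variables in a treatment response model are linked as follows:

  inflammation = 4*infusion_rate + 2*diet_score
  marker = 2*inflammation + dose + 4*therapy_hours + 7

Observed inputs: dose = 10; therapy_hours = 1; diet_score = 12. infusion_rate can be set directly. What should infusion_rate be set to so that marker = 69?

Substituting into the inflammation equation gives inflammation = 4*infusion_rate + 24.
Substituting into the marker equation gives marker = 8*infusion_rate + 69.
Solve 8*infusion_rate + 69 = 69: infusion_rate = (69 - 69) / 8 = 0.

infusion_rate = 0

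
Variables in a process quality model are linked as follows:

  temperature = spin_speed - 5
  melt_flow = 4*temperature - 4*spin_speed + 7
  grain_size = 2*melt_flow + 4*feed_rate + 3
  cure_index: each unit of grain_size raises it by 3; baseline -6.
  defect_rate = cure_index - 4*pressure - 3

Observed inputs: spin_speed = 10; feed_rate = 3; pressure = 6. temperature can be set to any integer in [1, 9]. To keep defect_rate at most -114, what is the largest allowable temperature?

temperature = 3

Intervening on temperature fixes its value directly, overriding its dependence on spin_speed.
Substituting into the melt_flow equation gives melt_flow = 4*temperature - 33.
Substituting into the grain_size equation gives grain_size = 8*temperature - 51.
Substituting into the cure_index equation gives cure_index = 24*temperature - 159.
This gives defect_rate = 24*temperature - 186.
Require 24*temperature - 186 ≤ -114, so temperature ≤ 3.
The largest integer in [1, 9] satisfying this is 3.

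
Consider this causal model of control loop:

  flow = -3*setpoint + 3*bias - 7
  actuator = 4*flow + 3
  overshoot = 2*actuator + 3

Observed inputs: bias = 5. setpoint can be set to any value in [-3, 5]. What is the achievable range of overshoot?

-47 to 145

Substituting into the flow equation gives flow = -3*setpoint + 8.
This gives actuator = -12*setpoint + 35.
Substituting into the overshoot equation gives overshoot = -24*setpoint + 73.
Linear in setpoint, so extremes are at the endpoints: setpoint = -3 gives overshoot = 145; setpoint = 5 gives overshoot = -47.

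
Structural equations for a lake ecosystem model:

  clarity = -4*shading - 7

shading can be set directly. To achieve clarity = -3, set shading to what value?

Solve -4*shading - 7 = -3: shading = (-3 + 7) / -4 = -1.

shading = -1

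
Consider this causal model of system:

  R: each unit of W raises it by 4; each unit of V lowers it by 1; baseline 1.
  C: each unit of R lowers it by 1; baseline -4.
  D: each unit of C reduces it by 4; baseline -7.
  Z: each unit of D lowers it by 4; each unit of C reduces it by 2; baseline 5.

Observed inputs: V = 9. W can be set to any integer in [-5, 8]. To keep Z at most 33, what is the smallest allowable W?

W = 1

Substituting into the R equation gives R = 4*W - 8.
C becomes -4*W + 4.
Substituting into the D equation gives D = 16*W - 23.
Substituting into the Z equation gives Z = -56*W + 89.
Require -56*W + 89 ≤ 33, so W ≥ 1.
The smallest integer in [-5, 8] satisfying this is 1.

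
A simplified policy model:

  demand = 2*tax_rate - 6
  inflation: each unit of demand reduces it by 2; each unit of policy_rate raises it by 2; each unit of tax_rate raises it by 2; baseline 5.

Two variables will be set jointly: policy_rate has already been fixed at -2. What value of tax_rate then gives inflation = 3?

With policy_rate held at -2:
Substituting into the inflation equation gives inflation = -2*tax_rate + 13.
Solve -2*tax_rate + 13 = 3: tax_rate = (3 - 13) / -2 = 5.

tax_rate = 5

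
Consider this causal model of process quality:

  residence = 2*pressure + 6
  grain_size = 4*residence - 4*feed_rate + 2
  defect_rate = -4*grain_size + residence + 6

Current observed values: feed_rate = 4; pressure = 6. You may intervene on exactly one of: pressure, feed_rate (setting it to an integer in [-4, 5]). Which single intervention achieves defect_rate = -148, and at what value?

set pressure = 4

Intervening on pressure: with other inputs at their observed values, defect_rate = -30*pressure - 28. Solving for -148 gives pressure = 4, within [-4, 5].
Intervening on feed_rate: defect_rate = 16*feed_rate - 272. Reaching -148 requires feed_rate = 31/4, not an integer.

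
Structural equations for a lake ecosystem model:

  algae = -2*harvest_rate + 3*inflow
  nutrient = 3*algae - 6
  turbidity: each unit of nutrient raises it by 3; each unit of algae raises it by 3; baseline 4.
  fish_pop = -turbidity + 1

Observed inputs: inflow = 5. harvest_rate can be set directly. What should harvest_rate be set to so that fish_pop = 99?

harvest_rate = 11

Substituting into the algae equation gives algae = -2*harvest_rate + 15.
nutrient becomes -6*harvest_rate + 39.
So turbidity = -24*harvest_rate + 166.
fish_pop becomes 24*harvest_rate - 165.
Solve 24*harvest_rate - 165 = 99: harvest_rate = (99 + 165) / 24 = 11.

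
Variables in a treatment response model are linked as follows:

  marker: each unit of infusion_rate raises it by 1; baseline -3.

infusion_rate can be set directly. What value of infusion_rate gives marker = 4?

infusion_rate = 7

Solve infusion_rate - 3 = 4: infusion_rate = (4 + 3) / 1 = 7.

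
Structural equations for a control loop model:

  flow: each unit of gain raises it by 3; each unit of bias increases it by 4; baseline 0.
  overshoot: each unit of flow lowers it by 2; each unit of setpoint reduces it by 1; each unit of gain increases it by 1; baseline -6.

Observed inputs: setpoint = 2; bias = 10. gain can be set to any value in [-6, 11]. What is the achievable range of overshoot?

Substituting into the flow equation gives flow = 3*gain + 40.
So overshoot = -5*gain - 88.
Linear in gain, so extremes are at the endpoints: gain = -6 gives overshoot = -58; gain = 11 gives overshoot = -143.

-143 to -58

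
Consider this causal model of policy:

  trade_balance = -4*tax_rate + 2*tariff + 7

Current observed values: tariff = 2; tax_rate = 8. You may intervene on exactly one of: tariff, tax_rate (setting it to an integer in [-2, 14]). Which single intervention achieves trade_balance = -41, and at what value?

set tax_rate = 13

Intervening on tariff: trade_balance = 2*tariff - 25. Reaching -41 requires tariff = -8, outside [-2, 14].
Intervening on tax_rate: with other inputs at their observed values, trade_balance = -4*tax_rate + 11. Solving for -41 gives tax_rate = 13, within [-2, 14].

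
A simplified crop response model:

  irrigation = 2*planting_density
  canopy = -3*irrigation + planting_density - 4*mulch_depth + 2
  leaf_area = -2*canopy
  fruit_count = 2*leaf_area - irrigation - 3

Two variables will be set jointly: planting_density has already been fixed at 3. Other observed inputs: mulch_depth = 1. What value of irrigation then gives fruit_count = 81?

irrigation = 8

With planting_density held at 3:
Intervening on irrigation fixes its value directly, overriding its dependence on planting_density.
Substituting into the canopy equation gives canopy = -3*irrigation + 1.
Substituting into the leaf_area equation gives leaf_area = 6*irrigation - 2.
This gives fruit_count = 11*irrigation - 7.
Solve 11*irrigation - 7 = 81: irrigation = (81 + 7) / 11 = 8.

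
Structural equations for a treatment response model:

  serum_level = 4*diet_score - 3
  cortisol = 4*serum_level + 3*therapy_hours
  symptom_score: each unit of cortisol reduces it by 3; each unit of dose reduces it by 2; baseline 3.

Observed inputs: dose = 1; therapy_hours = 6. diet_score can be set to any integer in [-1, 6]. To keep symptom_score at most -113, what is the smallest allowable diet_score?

Substituting into the cortisol equation gives cortisol = 16*diet_score + 6.
This gives symptom_score = -48*diet_score - 17.
Require -48*diet_score - 17 ≤ -113, so diet_score ≥ 2.
The smallest integer in [-1, 6] satisfying this is 2.

diet_score = 2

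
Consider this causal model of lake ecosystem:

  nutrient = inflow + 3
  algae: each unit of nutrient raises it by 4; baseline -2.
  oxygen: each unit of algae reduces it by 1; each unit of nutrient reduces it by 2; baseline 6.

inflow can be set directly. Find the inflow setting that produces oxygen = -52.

inflow = 7

Substituting into the algae equation gives algae = 4*inflow + 10.
Substituting into the oxygen equation gives oxygen = -6*inflow - 10.
Solve -6*inflow - 10 = -52: inflow = (-52 + 10) / -6 = 7.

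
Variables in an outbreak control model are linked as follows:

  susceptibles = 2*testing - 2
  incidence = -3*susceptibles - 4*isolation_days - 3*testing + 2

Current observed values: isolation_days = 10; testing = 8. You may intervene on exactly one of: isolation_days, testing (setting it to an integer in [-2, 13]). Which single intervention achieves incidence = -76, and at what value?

set isolation_days = 3

Intervening on isolation_days: with other inputs at their observed values, incidence = -4*isolation_days - 64. Solving for -76 gives isolation_days = 3, within [-2, 13].
Intervening on testing: incidence = -9*testing - 32. Reaching -76 requires testing = 44/9, not an integer.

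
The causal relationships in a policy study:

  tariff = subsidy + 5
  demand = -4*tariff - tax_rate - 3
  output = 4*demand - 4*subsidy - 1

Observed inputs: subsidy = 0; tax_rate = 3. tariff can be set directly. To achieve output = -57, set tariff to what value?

tariff = 2

Intervening on tariff fixes its value directly, overriding its dependence on subsidy.
Substituting into the demand equation gives demand = -4*tariff - 6.
This gives output = -16*tariff - 25.
Solve -16*tariff - 25 = -57: tariff = (-57 + 25) / -16 = 2.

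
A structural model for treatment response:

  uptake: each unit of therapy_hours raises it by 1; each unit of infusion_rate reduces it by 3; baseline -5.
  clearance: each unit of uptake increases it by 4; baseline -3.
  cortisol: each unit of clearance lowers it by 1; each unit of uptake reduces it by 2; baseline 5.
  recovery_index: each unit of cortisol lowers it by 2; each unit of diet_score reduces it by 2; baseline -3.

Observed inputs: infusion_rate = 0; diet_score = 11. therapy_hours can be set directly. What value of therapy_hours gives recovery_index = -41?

therapy_hours = 5

Substituting into the uptake equation gives uptake = therapy_hours - 5.
clearance becomes 4*therapy_hours - 23.
cortisol becomes -6*therapy_hours + 38.
Substituting into the recovery_index equation gives recovery_index = 12*therapy_hours - 101.
Solve 12*therapy_hours - 101 = -41: therapy_hours = (-41 + 101) / 12 = 5.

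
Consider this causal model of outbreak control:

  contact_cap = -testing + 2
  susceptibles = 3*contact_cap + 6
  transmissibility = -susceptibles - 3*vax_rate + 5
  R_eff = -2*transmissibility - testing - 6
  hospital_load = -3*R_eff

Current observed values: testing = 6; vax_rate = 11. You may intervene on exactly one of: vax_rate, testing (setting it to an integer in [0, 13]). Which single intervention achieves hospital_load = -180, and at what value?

set testing = 2

Intervening on vax_rate: hospital_load = -18*vax_rate + 102. Reaching -180 requires vax_rate = 47/3, not an integer.
Intervening on testing: with other inputs at their observed values, hospital_load = 21*testing - 222. Solving for -180 gives testing = 2, within [0, 13].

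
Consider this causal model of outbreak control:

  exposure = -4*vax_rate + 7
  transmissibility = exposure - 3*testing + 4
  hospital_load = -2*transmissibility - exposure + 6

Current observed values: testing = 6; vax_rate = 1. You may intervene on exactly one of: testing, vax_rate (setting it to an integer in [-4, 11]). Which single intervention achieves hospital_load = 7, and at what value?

Intervening on testing: with other inputs at their observed values, hospital_load = 6*testing - 11. Solving for 7 gives testing = 3, within [-4, 11].
Intervening on vax_rate: hospital_load = 12*vax_rate + 13. Reaching 7 requires vax_rate = -1/2, not an integer.

set testing = 3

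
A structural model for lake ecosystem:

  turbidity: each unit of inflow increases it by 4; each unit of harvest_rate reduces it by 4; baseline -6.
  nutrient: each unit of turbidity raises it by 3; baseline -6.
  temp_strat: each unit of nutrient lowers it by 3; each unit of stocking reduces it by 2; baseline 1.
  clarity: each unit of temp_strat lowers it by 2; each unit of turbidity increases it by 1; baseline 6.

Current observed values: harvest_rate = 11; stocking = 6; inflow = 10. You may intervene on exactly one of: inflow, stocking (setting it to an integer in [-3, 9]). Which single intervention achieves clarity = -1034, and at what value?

Intervening on inflow: with other inputs at their observed values, clarity = 76*inflow - 958. Solving for -1034 gives inflow = -1, within [-3, 9].
Intervening on stocking: clarity = 4*stocking - 222. Reaching -1034 requires stocking = -203, outside [-3, 9].

set inflow = -1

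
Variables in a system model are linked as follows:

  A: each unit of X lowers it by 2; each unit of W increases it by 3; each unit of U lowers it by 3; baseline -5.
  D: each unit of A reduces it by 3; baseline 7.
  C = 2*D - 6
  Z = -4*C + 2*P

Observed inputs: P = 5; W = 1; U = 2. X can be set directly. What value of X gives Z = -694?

Substituting into the A equation gives A = -2*X - 8.
Substituting into the D equation gives D = 6*X + 31.
Substituting into the C equation gives C = 12*X + 56.
Substituting into the Z equation gives Z = -48*X - 214.
Solve -48*X - 214 = -694: X = (-694 + 214) / -48 = 10.

X = 10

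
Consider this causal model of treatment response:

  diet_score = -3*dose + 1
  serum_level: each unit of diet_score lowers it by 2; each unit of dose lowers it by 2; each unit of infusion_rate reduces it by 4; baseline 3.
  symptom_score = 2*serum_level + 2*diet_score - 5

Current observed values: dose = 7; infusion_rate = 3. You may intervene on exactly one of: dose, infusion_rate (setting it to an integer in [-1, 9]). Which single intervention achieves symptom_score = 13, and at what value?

set infusion_rate = 0

Intervening on dose: symptom_score = 2*dose - 25. Reaching 13 requires dose = 19, outside [-1, 9].
Intervening on infusion_rate: with other inputs at their observed values, symptom_score = -8*infusion_rate + 13. Solving for 13 gives infusion_rate = 0, within [-1, 9].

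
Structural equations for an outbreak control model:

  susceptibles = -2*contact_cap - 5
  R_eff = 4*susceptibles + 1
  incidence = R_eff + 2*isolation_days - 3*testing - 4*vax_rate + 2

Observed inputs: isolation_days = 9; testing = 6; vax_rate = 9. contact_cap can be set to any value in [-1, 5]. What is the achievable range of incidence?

Substituting into the R_eff equation gives R_eff = -8*contact_cap - 19.
Substituting into the incidence equation gives incidence = -8*contact_cap - 53.
Linear in contact_cap, so extremes are at the endpoints: contact_cap = -1 gives incidence = -45; contact_cap = 5 gives incidence = -93.

-93 to -45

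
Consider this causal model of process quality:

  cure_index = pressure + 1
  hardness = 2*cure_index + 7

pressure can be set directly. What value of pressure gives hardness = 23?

pressure = 7

Substituting into the hardness equation gives hardness = 2*pressure + 9.
Solve 2*pressure + 9 = 23: pressure = (23 - 9) / 2 = 7.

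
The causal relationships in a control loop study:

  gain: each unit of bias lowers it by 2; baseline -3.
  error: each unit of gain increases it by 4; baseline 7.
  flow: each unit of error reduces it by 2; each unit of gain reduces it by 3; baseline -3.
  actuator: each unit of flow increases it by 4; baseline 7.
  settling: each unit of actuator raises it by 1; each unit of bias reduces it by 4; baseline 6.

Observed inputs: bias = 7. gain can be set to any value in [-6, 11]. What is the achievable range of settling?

-567 to 181

Intervening on gain fixes its value directly, overriding its dependence on bias.
Substituting into the flow equation gives flow = -11*gain - 17.
So actuator = -44*gain - 61.
Substituting into the settling equation gives settling = -44*gain - 83.
Linear in gain, so extremes are at the endpoints: gain = -6 gives settling = 181; gain = 11 gives settling = -567.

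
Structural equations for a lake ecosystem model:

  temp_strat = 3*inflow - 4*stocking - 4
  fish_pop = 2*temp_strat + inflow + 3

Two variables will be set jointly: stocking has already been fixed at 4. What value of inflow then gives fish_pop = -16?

With stocking held at 4:
Substituting into the temp_strat equation gives temp_strat = 3*inflow - 20.
So fish_pop = 7*inflow - 37.
Solve 7*inflow - 37 = -16: inflow = (-16 + 37) / 7 = 3.

inflow = 3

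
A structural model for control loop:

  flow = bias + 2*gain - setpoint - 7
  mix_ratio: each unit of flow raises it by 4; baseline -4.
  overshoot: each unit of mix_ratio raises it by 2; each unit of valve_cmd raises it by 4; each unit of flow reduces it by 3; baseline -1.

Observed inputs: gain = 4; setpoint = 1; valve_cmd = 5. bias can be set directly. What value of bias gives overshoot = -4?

bias = -3

Substituting into the flow equation gives flow = bias.
mix_ratio becomes 4*bias - 4.
Substituting into the overshoot equation gives overshoot = 5*bias + 11.
Solve 5*bias + 11 = -4: bias = (-4 - 11) / 5 = -3.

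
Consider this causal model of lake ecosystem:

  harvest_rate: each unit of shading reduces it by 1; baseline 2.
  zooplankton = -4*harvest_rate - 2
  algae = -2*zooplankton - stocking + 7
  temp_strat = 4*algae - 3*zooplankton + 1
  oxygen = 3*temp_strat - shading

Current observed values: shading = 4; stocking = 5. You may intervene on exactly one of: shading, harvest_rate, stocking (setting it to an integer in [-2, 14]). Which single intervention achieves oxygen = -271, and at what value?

set stocking = 13

Intervening on shading: oxygen = -133*shading + 357. Reaching -271 requires shading = 628/133, not an integer.
Intervening on harvest_rate: oxygen = 132*harvest_rate + 89. Reaching -271 requires harvest_rate = -30/11, not an integer.
Intervening on stocking: with other inputs at their observed values, oxygen = -12*stocking - 115. Solving for -271 gives stocking = 13, within [-2, 14].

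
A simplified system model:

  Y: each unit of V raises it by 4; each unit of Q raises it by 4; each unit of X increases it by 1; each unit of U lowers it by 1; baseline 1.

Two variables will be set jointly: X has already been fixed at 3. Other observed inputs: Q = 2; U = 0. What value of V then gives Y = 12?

V = 0

With X held at 3:
Substituting into the Y equation gives Y = 4*V + 12.
Solve 4*V + 12 = 12: V = (12 - 12) / 4 = 0.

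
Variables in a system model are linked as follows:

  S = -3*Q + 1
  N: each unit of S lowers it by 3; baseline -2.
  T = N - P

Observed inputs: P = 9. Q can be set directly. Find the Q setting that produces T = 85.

Substituting into the N equation gives N = 9*Q - 5.
Substituting into the T equation gives T = 9*Q - 14.
Solve 9*Q - 14 = 85: Q = (85 + 14) / 9 = 11.

Q = 11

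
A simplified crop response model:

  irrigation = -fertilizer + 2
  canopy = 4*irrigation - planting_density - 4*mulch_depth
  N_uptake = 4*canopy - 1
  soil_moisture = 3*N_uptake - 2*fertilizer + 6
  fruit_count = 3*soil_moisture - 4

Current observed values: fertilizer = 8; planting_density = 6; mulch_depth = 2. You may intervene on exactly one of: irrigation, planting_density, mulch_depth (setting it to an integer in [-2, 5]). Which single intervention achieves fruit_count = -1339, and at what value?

set planting_density = 4

Intervening on irrigation: fruit_count = 144*irrigation - 547. Reaching -1339 requires irrigation = -11/2, not an integer.
Intervening on planting_density: with other inputs at their observed values, fruit_count = -36*planting_density - 1195. Solving for -1339 gives planting_density = 4, within [-2, 5].
Intervening on mulch_depth: fruit_count = -144*mulch_depth - 1123. Reaching -1339 requires mulch_depth = 3/2, not an integer.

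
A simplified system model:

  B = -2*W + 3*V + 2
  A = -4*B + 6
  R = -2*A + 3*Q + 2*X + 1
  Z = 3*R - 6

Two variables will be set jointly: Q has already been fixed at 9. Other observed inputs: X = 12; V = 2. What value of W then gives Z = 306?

W = 0

With Q held at 9:
Substituting into the B equation gives B = -2*W + 8.
Substituting into the A equation gives A = 8*W - 26.
R becomes -16*W + 104.
Z becomes -48*W + 306.
Solve -48*W + 306 = 306: W = (306 - 306) / -48 = 0.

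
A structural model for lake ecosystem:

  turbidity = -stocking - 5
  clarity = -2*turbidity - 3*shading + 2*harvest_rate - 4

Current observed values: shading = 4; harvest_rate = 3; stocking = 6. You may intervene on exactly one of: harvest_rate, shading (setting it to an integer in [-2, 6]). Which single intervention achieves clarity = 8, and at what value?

set harvest_rate = 1

Intervening on harvest_rate: with other inputs at their observed values, clarity = 2*harvest_rate + 6. Solving for 8 gives harvest_rate = 1, within [-2, 6].
Intervening on shading: clarity = -3*shading + 24. Reaching 8 requires shading = 16/3, not an integer.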